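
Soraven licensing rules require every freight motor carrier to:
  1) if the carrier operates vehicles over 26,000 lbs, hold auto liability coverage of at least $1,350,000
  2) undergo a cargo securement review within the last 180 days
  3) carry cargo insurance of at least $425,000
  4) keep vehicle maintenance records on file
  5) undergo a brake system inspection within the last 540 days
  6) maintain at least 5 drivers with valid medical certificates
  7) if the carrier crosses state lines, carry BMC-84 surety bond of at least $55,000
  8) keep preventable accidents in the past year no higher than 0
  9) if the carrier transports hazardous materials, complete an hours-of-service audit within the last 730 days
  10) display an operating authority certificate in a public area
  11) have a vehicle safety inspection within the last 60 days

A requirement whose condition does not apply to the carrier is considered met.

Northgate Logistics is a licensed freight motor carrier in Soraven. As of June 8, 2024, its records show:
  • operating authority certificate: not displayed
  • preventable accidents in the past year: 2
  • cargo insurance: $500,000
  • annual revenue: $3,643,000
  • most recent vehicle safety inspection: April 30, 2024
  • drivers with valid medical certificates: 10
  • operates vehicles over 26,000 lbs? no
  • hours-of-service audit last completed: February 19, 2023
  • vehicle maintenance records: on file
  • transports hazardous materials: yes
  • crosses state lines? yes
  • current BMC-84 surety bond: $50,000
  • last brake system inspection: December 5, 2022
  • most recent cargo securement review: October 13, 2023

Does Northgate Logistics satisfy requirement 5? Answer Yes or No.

5. brake system inspection 551 days ago vs limit 540 → not met

No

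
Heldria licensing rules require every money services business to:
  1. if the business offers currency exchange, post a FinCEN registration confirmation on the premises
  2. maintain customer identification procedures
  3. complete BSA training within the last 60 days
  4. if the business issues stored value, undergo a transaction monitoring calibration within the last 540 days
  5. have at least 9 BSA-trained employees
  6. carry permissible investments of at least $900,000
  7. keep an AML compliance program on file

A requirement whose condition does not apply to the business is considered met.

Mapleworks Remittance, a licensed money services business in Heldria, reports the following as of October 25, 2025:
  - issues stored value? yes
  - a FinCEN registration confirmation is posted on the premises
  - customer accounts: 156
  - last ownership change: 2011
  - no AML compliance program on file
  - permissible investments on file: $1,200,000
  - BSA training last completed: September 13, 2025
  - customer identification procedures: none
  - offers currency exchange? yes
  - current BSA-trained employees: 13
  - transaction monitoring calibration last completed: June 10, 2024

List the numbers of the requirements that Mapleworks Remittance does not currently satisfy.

2, 7

1. condition 'offers currency exchange' holds; FinCEN registration confirmation present → met
2. customer identification procedures absent → not met
3. BSA training 42 days ago vs limit 60 → met
4. condition 'issues stored value' holds; transaction monitoring calibration 502 days ago vs limit 540 → met
5. BSA-trained employees 13 ≥ 9 → met
6. permissible investments $1,200,000 ≥ $900,000 → met
7. AML compliance program absent → not met
Not met: 2, 7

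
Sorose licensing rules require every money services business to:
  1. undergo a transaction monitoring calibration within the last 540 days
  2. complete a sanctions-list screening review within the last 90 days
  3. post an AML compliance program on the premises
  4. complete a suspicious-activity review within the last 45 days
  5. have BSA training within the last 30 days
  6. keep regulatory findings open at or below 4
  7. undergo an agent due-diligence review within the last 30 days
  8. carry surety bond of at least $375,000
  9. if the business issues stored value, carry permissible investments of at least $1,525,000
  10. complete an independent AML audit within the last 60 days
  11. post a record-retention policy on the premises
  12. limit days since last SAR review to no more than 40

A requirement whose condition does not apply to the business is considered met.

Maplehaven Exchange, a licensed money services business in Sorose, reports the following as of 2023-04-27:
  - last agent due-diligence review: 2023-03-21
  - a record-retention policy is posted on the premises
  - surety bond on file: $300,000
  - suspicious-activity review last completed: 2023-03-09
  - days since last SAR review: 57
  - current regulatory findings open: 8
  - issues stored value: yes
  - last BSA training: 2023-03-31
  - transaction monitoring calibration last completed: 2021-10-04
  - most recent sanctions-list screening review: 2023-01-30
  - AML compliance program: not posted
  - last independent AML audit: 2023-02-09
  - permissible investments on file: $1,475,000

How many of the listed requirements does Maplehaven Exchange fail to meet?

9

1. transaction monitoring calibration 570 days ago vs limit 540 → not met
2. sanctions-list screening review 87 days ago vs limit 90 → met
3. AML compliance program absent → not met
4. suspicious-activity review 49 days ago vs limit 45 → not met
5. BSA training 27 days ago vs limit 30 → met
6. regulatory findings open 8 > 4 → not met
7. agent due-diligence review 37 days ago vs limit 30 → not met
8. surety bond $300,000 < $375,000 → not met
9. condition 'issues stored value' holds; permissible investments $1,475,000 < $1,525,000 → not met
10. independent AML audit 77 days ago vs limit 60 → not met
11. record-retention policy present → met
12. days since last SAR review 57 > 40 → not met
Not met: 9 of 12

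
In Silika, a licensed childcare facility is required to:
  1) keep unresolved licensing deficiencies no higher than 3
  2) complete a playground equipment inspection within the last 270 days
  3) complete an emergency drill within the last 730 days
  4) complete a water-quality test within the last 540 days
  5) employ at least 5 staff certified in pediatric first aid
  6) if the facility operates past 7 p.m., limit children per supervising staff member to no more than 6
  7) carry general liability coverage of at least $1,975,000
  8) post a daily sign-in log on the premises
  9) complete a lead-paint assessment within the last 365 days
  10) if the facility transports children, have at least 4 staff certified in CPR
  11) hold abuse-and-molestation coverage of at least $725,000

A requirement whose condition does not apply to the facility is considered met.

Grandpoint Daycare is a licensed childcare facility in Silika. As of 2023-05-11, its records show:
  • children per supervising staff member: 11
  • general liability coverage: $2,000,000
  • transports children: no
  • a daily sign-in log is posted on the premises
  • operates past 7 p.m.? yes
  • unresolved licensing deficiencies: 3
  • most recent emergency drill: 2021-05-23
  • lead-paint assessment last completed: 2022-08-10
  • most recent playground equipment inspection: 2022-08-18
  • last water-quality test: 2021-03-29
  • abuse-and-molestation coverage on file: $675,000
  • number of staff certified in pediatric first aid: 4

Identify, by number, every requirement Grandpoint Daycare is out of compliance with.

4, 5, 6, 11

1. unresolved licensing deficiencies 3 ≤ 3 → met
2. playground equipment inspection 266 days ago vs limit 270 → met
3. emergency drill 718 days ago vs limit 730 → met
4. water-quality test 773 days ago vs limit 540 → not met
5. staff certified in pediatric first aid 4 < 5 → not met
6. condition 'operates past 7 p.m.' holds; children per supervising staff member 11 > 6 → not met
7. general liability coverage $2,000,000 ≥ $1,975,000 → met
8. daily sign-in log present → met
9. lead-paint assessment 274 days ago vs limit 365 → met
10. condition 'transports children' does not hold → requirement n/a → met
11. abuse-and-molestation coverage $675,000 < $725,000 → not met
Not met: 4, 5, 6, 11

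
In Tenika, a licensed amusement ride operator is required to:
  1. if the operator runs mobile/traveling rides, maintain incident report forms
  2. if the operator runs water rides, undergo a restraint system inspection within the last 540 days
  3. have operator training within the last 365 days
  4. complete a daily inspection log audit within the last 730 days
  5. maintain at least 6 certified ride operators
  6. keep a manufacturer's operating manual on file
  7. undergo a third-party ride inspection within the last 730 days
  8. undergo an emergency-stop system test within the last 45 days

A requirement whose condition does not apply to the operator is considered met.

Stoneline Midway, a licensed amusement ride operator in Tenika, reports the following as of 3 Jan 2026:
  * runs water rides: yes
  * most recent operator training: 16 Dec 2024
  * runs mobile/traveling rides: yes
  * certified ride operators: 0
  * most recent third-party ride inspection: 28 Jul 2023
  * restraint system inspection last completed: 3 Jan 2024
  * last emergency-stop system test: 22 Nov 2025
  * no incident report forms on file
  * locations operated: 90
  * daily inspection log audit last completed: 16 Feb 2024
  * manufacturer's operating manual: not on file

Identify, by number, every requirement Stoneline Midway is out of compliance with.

1, 2, 3, 5, 6, 7

1. condition 'runs mobile/traveling rides' holds; incident report forms absent → not met
2. condition 'runs water rides' holds; restraint system inspection 731 days ago vs limit 540 → not met
3. operator training 383 days ago vs limit 365 → not met
4. daily inspection log audit 687 days ago vs limit 730 → met
5. certified ride operators 0 < 6 → not met
6. manufacturer's operating manual absent → not met
7. third-party ride inspection 890 days ago vs limit 730 → not met
8. emergency-stop system test 42 days ago vs limit 45 → met
Not met: 1, 2, 3, 5, 6, 7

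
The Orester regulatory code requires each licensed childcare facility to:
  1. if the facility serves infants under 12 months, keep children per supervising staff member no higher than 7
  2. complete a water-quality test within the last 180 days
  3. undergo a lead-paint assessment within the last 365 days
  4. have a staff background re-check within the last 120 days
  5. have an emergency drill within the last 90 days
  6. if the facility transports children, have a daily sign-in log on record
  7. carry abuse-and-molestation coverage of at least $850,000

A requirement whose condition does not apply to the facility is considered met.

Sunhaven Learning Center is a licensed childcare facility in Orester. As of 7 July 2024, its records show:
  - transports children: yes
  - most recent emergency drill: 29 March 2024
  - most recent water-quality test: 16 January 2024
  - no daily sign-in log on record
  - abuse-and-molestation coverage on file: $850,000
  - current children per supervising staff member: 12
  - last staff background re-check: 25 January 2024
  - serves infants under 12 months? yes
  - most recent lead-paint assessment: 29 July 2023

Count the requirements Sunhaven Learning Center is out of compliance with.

1. condition 'serves infants under 12 months' holds; children per supervising staff member 12 > 7 → not met
2. water-quality test 173 days ago vs limit 180 → met
3. lead-paint assessment 344 days ago vs limit 365 → met
4. staff background re-check 164 days ago vs limit 120 → not met
5. emergency drill 100 days ago vs limit 90 → not met
6. condition 'transports children' holds; daily sign-in log absent → not met
7. abuse-and-molestation coverage $850,000 ≥ $850,000 → met
Not met: 4 of 7

4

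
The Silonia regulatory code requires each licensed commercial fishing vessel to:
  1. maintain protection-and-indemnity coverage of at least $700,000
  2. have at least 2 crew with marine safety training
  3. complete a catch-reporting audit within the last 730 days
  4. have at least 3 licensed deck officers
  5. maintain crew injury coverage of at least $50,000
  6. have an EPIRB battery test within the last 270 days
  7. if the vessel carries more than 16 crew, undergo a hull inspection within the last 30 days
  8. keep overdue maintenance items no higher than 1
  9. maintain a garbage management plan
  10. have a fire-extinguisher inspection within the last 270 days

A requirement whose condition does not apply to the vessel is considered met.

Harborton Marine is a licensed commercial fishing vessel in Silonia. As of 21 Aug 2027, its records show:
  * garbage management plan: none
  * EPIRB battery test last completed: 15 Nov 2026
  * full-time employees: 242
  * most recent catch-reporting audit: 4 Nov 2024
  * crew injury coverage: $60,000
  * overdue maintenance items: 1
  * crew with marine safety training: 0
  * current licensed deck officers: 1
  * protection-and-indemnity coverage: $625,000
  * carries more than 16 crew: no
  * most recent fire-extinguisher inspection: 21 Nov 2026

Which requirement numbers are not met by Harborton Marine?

1. protection-and-indemnity coverage $625,000 < $700,000 → not met
2. crew with marine safety training 0 < 2 → not met
3. catch-reporting audit 1020 days ago vs limit 730 → not met
4. licensed deck officers 1 < 3 → not met
5. crew injury coverage $60,000 ≥ $50,000 → met
6. EPIRB battery test 279 days ago vs limit 270 → not met
7. condition 'carries more than 16 crew' does not hold → requirement n/a → met
8. overdue maintenance items 1 ≤ 1 → met
9. garbage management plan absent → not met
10. fire-extinguisher inspection 273 days ago vs limit 270 → not met
Not met: 1, 2, 3, 4, 6, 9, 10

1, 2, 3, 4, 6, 9, 10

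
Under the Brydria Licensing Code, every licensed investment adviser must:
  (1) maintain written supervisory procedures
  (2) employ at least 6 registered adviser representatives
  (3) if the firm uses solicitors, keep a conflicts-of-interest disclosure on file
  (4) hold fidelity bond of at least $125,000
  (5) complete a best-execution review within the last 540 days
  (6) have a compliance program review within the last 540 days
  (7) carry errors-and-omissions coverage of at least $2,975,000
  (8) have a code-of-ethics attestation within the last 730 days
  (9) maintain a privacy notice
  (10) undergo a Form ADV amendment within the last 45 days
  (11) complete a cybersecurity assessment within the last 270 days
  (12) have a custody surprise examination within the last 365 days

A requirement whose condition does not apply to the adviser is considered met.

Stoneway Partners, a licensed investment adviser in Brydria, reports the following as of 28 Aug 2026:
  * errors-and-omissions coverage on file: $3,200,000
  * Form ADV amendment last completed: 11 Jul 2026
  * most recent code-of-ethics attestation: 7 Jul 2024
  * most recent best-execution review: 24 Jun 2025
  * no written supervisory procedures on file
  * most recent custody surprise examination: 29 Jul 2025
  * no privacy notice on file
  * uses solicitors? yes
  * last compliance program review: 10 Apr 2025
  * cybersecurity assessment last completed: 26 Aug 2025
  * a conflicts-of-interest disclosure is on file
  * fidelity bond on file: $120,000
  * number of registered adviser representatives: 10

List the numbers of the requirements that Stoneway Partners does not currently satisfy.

1, 4, 8, 9, 10, 11, 12

1. written supervisory procedures absent → not met
2. registered adviser representatives 10 ≥ 6 → met
3. condition 'uses solicitors' holds; conflicts-of-interest disclosure present → met
4. fidelity bond $120,000 < $125,000 → not met
5. best-execution review 430 days ago vs limit 540 → met
6. compliance program review 505 days ago vs limit 540 → met
7. errors-and-omissions coverage $3,200,000 ≥ $2,975,000 → met
8. code-of-ethics attestation 782 days ago vs limit 730 → not met
9. privacy notice absent → not met
10. Form ADV amendment 48 days ago vs limit 45 → not met
11. cybersecurity assessment 367 days ago vs limit 270 → not met
12. custody surprise examination 395 days ago vs limit 365 → not met
Not met: 1, 4, 8, 9, 10, 11, 12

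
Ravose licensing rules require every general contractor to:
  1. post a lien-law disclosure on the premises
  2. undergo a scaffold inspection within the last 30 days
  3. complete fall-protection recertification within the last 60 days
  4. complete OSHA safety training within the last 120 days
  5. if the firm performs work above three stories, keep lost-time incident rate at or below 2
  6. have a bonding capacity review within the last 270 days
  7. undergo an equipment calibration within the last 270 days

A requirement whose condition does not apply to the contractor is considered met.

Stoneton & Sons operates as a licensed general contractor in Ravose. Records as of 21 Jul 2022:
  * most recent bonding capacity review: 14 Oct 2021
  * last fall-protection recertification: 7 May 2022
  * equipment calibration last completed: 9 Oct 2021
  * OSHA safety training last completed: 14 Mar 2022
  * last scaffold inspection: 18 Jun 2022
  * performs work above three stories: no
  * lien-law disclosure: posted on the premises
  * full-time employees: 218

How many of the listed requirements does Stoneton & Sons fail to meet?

1. lien-law disclosure present → met
2. scaffold inspection 33 days ago vs limit 30 → not met
3. fall-protection recertification 75 days ago vs limit 60 → not met
4. OSHA safety training 129 days ago vs limit 120 → not met
5. condition 'performs work above three stories' does not hold → requirement n/a → met
6. bonding capacity review 280 days ago vs limit 270 → not met
7. equipment calibration 285 days ago vs limit 270 → not met
Not met: 5 of 7

5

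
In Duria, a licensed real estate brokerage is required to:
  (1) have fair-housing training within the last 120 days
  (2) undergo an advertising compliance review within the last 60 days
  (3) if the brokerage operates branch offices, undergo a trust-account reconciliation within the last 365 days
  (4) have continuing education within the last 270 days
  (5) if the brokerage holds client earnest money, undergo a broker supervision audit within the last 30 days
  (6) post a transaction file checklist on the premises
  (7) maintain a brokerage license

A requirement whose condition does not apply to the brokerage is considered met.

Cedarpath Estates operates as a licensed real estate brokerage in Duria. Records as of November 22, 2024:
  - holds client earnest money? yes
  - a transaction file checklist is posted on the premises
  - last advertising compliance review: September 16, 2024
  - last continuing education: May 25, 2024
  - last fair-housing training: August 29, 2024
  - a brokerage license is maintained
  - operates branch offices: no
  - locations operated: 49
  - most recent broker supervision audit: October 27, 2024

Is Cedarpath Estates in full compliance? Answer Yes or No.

No

1. fair-housing training 85 days ago vs limit 120 → met
2. advertising compliance review 67 days ago vs limit 60 → not met
3. condition 'operates branch offices' does not hold → requirement n/a → met
4. continuing education 181 days ago vs limit 270 → met
5. condition 'holds client earnest money' holds; broker supervision audit 26 days ago vs limit 30 → met
6. transaction file checklist present → met
7. brokerage license present → met
Not met: 2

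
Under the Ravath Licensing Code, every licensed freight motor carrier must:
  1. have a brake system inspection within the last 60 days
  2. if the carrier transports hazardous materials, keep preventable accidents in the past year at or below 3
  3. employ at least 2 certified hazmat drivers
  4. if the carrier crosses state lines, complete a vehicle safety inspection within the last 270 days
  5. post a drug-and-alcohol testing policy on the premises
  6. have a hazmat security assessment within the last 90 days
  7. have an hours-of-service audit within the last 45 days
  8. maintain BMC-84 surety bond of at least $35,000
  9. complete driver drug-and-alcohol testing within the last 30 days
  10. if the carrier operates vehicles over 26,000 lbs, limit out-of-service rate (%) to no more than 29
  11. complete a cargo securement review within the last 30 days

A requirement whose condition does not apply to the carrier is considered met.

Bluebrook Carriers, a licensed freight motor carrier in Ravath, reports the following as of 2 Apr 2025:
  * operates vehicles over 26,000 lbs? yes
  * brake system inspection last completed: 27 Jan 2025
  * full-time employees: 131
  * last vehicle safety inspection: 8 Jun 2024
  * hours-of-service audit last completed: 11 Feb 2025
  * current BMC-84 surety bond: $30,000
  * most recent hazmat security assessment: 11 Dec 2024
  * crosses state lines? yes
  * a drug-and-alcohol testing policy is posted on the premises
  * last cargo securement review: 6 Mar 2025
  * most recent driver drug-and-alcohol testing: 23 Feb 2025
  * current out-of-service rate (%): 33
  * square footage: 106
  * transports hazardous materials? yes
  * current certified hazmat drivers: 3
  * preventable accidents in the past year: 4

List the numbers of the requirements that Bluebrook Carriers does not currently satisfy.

1. brake system inspection 65 days ago vs limit 60 → not met
2. condition 'transports hazardous materials' holds; preventable accidents in the past year 4 > 3 → not met
3. certified hazmat drivers 3 ≥ 2 → met
4. condition 'crosses state lines' holds; vehicle safety inspection 298 days ago vs limit 270 → not met
5. drug-and-alcohol testing policy present → met
6. hazmat security assessment 112 days ago vs limit 90 → not met
7. hours-of-service audit 50 days ago vs limit 45 → not met
8. BMC-84 surety bond $30,000 < $35,000 → not met
9. driver drug-and-alcohol testing 38 days ago vs limit 30 → not met
10. condition 'operates vehicles over 26,000 lbs' holds; out-of-service rate (%) 33 > 29 → not met
11. cargo securement review 27 days ago vs limit 30 → met
Not met: 1, 2, 4, 6, 7, 8, 9, 10

1, 2, 4, 6, 7, 8, 9, 10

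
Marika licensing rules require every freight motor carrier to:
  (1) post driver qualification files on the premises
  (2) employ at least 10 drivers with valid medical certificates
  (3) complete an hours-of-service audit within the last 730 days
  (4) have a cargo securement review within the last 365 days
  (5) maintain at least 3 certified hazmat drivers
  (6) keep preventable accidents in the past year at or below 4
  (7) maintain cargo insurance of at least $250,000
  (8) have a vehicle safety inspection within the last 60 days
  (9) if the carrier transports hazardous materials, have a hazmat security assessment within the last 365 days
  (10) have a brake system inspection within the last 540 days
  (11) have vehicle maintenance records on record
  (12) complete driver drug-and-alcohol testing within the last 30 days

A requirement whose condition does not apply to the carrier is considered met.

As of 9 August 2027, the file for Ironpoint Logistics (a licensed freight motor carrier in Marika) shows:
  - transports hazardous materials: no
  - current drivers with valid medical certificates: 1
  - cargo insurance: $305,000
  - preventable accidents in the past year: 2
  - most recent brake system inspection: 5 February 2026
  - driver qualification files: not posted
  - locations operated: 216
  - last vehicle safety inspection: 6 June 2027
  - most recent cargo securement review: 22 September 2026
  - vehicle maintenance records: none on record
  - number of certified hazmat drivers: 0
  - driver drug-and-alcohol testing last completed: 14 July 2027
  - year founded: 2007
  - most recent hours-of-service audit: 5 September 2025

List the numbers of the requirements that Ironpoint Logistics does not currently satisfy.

1, 2, 5, 8, 10, 11

1. driver qualification files absent → not met
2. drivers with valid medical certificates 1 < 10 → not met
3. hours-of-service audit 703 days ago vs limit 730 → met
4. cargo securement review 321 days ago vs limit 365 → met
5. certified hazmat drivers 0 < 3 → not met
6. preventable accidents in the past year 2 ≤ 4 → met
7. cargo insurance $305,000 ≥ $250,000 → met
8. vehicle safety inspection 64 days ago vs limit 60 → not met
9. condition 'transports hazardous materials' does not hold → requirement n/a → met
10. brake system inspection 550 days ago vs limit 540 → not met
11. vehicle maintenance records absent → not met
12. driver drug-and-alcohol testing 26 days ago vs limit 30 → met
Not met: 1, 2, 5, 8, 10, 11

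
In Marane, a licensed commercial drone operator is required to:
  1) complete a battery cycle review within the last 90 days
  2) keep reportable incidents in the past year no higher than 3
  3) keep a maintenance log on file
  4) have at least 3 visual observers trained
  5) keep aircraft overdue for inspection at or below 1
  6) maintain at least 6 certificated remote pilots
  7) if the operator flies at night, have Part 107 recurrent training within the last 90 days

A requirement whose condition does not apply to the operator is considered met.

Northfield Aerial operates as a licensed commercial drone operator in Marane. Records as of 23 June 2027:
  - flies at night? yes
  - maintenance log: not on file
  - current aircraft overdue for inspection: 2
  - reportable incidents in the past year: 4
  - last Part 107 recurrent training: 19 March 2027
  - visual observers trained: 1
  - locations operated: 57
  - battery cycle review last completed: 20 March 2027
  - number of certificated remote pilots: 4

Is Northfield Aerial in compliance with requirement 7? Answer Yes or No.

7. condition 'flies at night' holds; Part 107 recurrent training 96 days ago vs limit 90 → not met

No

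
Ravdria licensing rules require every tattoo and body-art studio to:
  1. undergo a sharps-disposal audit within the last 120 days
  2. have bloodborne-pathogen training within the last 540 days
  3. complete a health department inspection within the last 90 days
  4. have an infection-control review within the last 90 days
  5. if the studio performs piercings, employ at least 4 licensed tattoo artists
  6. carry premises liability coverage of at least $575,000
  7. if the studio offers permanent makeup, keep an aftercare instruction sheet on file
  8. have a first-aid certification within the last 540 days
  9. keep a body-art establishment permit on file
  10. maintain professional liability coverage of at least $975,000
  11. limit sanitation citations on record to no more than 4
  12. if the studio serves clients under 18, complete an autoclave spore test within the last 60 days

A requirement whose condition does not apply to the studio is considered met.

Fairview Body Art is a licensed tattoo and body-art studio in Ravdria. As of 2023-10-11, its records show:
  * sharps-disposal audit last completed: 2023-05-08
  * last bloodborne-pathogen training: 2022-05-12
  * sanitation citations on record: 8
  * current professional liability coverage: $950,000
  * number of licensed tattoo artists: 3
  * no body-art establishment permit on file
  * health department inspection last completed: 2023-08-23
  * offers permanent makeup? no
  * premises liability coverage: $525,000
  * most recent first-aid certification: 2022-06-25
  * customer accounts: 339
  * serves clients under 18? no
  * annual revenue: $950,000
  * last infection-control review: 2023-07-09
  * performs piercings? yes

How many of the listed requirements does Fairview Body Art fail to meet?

7

1. sharps-disposal audit 156 days ago vs limit 120 → not met
2. bloodborne-pathogen training 517 days ago vs limit 540 → met
3. health department inspection 49 days ago vs limit 90 → met
4. infection-control review 94 days ago vs limit 90 → not met
5. condition 'performs piercings' holds; licensed tattoo artists 3 < 4 → not met
6. premises liability coverage $525,000 < $575,000 → not met
7. condition 'offers permanent makeup' does not hold → requirement n/a → met
8. first-aid certification 473 days ago vs limit 540 → met
9. body-art establishment permit absent → not met
10. professional liability coverage $950,000 < $975,000 → not met
11. sanitation citations on record 8 > 4 → not met
12. condition 'serves clients under 18' does not hold → requirement n/a → met
Not met: 7 of 12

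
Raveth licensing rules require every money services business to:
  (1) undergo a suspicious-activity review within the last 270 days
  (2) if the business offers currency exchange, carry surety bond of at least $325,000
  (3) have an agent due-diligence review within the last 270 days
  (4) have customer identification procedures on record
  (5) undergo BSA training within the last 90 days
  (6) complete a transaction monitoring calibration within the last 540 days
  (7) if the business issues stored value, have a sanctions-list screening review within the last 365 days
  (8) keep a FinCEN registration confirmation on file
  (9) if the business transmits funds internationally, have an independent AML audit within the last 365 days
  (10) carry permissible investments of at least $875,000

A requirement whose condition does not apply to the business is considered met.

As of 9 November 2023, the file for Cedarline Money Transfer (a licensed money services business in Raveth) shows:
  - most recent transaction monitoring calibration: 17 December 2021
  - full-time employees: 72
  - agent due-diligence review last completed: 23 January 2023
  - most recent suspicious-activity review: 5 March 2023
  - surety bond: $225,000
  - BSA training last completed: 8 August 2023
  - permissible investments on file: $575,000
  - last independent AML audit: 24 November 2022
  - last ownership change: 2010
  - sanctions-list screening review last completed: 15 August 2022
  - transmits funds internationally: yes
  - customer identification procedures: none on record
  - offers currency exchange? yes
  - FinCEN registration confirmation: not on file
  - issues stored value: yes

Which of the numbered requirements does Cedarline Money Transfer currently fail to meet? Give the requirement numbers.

2, 3, 4, 5, 6, 7, 8, 10

1. suspicious-activity review 249 days ago vs limit 270 → met
2. condition 'offers currency exchange' holds; surety bond $225,000 < $325,000 → not met
3. agent due-diligence review 290 days ago vs limit 270 → not met
4. customer identification procedures absent → not met
5. BSA training 93 days ago vs limit 90 → not met
6. transaction monitoring calibration 692 days ago vs limit 540 → not met
7. condition 'issues stored value' holds; sanctions-list screening review 451 days ago vs limit 365 → not met
8. FinCEN registration confirmation absent → not met
9. condition 'transmits funds internationally' holds; independent AML audit 350 days ago vs limit 365 → met
10. permissible investments $575,000 < $875,000 → not met
Not met: 2, 3, 4, 5, 6, 7, 8, 10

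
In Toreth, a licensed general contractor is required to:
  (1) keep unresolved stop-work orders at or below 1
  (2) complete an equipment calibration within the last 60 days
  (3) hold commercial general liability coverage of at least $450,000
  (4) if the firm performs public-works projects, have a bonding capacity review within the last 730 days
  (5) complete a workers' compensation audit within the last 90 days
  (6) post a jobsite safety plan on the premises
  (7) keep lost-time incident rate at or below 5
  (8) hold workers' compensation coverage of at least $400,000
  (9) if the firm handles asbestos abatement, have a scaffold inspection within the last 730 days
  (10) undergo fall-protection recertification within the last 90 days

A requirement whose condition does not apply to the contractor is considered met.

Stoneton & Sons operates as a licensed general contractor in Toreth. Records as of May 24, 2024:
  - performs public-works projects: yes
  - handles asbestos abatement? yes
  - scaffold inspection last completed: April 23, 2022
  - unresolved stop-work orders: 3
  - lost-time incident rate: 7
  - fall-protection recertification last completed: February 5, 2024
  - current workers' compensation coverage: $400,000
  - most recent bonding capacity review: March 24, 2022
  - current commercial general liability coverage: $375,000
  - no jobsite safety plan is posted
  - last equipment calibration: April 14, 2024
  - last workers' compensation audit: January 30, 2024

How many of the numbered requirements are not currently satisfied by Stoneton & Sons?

1. unresolved stop-work orders 3 > 1 → not met
2. equipment calibration 40 days ago vs limit 60 → met
3. commercial general liability coverage $375,000 < $450,000 → not met
4. condition 'performs public-works projects' holds; bonding capacity review 792 days ago vs limit 730 → not met
5. workers' compensation audit 115 days ago vs limit 90 → not met
6. jobsite safety plan absent → not met
7. lost-time incident rate 7 > 5 → not met
8. workers' compensation coverage $400,000 ≥ $400,000 → met
9. condition 'handles asbestos abatement' holds; scaffold inspection 762 days ago vs limit 730 → not met
10. fall-protection recertification 109 days ago vs limit 90 → not met
Not met: 8 of 10

8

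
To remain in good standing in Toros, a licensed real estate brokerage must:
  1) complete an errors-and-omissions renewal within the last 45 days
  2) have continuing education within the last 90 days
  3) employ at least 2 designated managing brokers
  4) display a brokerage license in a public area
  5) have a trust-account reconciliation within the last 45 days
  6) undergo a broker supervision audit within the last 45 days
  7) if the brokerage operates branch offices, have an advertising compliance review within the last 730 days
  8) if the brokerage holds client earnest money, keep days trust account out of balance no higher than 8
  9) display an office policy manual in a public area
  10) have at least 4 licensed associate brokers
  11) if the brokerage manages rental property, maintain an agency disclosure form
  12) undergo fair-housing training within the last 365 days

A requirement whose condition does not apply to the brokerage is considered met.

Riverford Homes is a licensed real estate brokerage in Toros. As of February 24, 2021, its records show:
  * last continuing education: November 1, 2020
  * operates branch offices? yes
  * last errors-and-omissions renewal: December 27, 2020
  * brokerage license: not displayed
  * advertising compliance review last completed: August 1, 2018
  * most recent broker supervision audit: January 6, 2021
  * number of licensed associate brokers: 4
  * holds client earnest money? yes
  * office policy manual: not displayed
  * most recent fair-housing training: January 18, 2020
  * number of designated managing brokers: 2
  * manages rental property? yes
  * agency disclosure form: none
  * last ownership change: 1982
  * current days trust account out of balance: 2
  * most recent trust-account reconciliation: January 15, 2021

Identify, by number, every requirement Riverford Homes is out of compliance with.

1, 2, 4, 6, 7, 9, 11, 12

1. errors-and-omissions renewal 59 days ago vs limit 45 → not met
2. continuing education 115 days ago vs limit 90 → not met
3. designated managing brokers 2 ≥ 2 → met
4. brokerage license absent → not met
5. trust-account reconciliation 40 days ago vs limit 45 → met
6. broker supervision audit 49 days ago vs limit 45 → not met
7. condition 'operates branch offices' holds; advertising compliance review 938 days ago vs limit 730 → not met
8. condition 'holds client earnest money' holds; days trust account out of balance 2 ≤ 8 → met
9. office policy manual absent → not met
10. licensed associate brokers 4 ≥ 4 → met
11. condition 'manages rental property' holds; agency disclosure form absent → not met
12. fair-housing training 403 days ago vs limit 365 → not met
Not met: 1, 2, 4, 6, 7, 9, 11, 12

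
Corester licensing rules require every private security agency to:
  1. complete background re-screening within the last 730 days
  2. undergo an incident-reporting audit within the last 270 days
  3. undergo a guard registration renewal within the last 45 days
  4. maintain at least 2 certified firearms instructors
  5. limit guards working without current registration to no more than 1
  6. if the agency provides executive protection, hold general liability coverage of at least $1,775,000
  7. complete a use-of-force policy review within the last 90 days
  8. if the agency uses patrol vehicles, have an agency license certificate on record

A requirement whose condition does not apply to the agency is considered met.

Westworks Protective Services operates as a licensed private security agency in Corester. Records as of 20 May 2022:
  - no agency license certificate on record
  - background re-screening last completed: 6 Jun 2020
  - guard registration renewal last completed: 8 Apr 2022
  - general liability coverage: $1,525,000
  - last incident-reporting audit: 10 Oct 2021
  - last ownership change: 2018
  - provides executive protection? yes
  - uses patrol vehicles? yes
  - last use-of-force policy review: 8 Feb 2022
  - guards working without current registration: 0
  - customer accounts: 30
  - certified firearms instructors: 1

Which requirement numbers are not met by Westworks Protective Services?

4, 6, 7, 8

1. background re-screening 713 days ago vs limit 730 → met
2. incident-reporting audit 222 days ago vs limit 270 → met
3. guard registration renewal 42 days ago vs limit 45 → met
4. certified firearms instructors 1 < 2 → not met
5. guards working without current registration 0 ≤ 1 → met
6. condition 'provides executive protection' holds; general liability coverage $1,525,000 < $1,775,000 → not met
7. use-of-force policy review 101 days ago vs limit 90 → not met
8. condition 'uses patrol vehicles' holds; agency license certificate absent → not met
Not met: 4, 6, 7, 8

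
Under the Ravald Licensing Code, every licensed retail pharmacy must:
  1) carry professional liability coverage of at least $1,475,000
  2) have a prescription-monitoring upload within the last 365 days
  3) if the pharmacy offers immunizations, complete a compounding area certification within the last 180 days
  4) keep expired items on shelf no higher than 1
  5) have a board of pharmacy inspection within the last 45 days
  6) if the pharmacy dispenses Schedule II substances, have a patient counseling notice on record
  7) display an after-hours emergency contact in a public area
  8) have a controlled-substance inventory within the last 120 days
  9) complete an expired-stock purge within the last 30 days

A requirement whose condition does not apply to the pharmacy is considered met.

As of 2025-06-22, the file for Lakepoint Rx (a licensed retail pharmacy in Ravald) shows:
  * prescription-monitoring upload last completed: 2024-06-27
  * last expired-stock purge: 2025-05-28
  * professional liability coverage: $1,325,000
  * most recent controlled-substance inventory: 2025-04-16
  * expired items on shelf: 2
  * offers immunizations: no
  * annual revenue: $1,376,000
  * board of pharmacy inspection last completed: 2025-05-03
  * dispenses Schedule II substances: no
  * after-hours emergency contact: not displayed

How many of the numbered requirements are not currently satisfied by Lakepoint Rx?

4

1. professional liability coverage $1,325,000 < $1,475,000 → not met
2. prescription-monitoring upload 360 days ago vs limit 365 → met
3. condition 'offers immunizations' does not hold → requirement n/a → met
4. expired items on shelf 2 > 1 → not met
5. board of pharmacy inspection 50 days ago vs limit 45 → not met
6. condition 'dispenses Schedule II substances' does not hold → requirement n/a → met
7. after-hours emergency contact absent → not met
8. controlled-substance inventory 67 days ago vs limit 120 → met
9. expired-stock purge 25 days ago vs limit 30 → met
Not met: 4 of 9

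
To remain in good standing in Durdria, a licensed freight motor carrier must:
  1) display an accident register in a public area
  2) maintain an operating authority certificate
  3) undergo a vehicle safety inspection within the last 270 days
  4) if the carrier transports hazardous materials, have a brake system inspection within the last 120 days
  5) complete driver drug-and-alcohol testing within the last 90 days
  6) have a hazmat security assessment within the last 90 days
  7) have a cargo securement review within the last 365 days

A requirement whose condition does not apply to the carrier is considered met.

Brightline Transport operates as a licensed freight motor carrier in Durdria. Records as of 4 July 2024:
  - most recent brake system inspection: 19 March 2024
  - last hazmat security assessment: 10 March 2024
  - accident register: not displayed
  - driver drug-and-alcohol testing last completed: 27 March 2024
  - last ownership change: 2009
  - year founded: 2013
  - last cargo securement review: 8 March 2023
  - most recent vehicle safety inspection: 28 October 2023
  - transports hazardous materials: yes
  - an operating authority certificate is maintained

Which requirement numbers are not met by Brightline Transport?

1, 5, 6, 7

1. accident register absent → not met
2. operating authority certificate present → met
3. vehicle safety inspection 250 days ago vs limit 270 → met
4. condition 'transports hazardous materials' holds; brake system inspection 107 days ago vs limit 120 → met
5. driver drug-and-alcohol testing 99 days ago vs limit 90 → not met
6. hazmat security assessment 116 days ago vs limit 90 → not met
7. cargo securement review 484 days ago vs limit 365 → not met
Not met: 1, 5, 6, 7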